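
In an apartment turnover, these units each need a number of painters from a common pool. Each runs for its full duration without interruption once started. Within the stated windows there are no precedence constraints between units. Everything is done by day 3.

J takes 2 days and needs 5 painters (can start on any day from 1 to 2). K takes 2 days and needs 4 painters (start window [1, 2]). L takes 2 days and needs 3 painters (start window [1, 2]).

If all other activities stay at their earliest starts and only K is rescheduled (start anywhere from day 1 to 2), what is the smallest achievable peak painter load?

K@1: d1:12  d2:12  d3:0 → peak 12
K@2: d1:8  d2:12  d3:4 → peak 12
Best is K@1, peak 12.

12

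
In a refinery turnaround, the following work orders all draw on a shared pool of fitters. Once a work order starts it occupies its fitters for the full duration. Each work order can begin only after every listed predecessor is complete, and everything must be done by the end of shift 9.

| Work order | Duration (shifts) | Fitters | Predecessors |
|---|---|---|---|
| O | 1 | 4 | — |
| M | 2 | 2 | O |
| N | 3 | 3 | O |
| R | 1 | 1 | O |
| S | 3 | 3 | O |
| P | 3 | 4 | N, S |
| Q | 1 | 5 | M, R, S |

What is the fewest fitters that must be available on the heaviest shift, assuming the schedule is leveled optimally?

6

Early-start (O@1, M@2, N@2, R@2, S@2, P@5, Q@5) gives peak 9: s1:4  s2:9  s3:8  s4:6  s5:9  s6:4  s7:4  s8:0  s9:0.
Shift M→5, S→3, P→6, Q→9.
Schedule O@1, M@5, N@2, R@2, S@3, P@6, Q@9: s1:4  s2:4  s3:6  s4:6  s5:5  s6:6  s7:4  s8:4  s9:5 — peak 6.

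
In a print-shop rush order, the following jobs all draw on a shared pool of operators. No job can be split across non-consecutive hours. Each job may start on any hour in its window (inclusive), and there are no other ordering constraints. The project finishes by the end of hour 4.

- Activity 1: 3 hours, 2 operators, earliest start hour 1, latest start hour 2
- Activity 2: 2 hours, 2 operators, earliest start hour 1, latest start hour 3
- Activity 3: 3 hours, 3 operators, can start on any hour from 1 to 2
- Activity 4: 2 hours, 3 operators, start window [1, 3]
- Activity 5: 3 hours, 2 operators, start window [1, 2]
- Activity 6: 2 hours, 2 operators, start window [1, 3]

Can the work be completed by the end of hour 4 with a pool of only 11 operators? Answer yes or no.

Schedule Activity 1@1, Activity 2@1, Activity 3@1, Activity 4@3, Activity 5@1, Activity 6@1: h1:11  h2:11  h3:10  h4:3 — peak 11 ≤ 11.

yes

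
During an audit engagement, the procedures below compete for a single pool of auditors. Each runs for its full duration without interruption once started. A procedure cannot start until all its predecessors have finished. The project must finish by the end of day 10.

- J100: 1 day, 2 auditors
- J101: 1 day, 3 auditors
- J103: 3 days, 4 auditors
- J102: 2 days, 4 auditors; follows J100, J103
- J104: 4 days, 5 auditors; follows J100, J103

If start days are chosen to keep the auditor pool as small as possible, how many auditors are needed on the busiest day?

Early-start (J100@1, J101@1, J103@1, J102@4, J104@4) gives peak 9: d1:9  d2:4  d3:4  d4:9  d5:9  d6:5  d7:5  d8:0  d9:0  d10:0.
Shift J103→2, J102→5, J104→7.
Schedule J100@1, J101@1, J103@2, J102@5, J104@7: d1:5  d2:4  d3:4  d4:4  d5:4  d6:4  d7:5  d8:5  d9:5  d10:5 — peak 5.
Total auditor-days = 45 over 10 days ⇒ peak ≥ ⌈45/10⌉ = 5, so 5 is optimal.

5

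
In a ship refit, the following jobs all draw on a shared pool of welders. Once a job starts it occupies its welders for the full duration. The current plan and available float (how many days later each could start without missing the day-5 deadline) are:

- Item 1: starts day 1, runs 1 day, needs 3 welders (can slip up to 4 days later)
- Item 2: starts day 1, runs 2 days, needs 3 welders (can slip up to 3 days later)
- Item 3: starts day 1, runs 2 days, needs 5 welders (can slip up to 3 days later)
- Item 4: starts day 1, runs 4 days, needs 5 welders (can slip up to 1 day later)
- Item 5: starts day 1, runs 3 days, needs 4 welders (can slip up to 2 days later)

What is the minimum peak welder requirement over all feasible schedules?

12

Early-start (Item 1@1, Item 2@1, Item 3@1, Item 4@1, Item 5@1) gives peak 20: d1:20  d2:17  d3:9  d4:5  d5:0.
Shift Item 3→4, Item 4→2.
Schedule Item 1@1, Item 2@1, Item 3@4, Item 4@2, Item 5@1: d1:10  d2:12  d3:9  d4:10  d5:10 — peak 12.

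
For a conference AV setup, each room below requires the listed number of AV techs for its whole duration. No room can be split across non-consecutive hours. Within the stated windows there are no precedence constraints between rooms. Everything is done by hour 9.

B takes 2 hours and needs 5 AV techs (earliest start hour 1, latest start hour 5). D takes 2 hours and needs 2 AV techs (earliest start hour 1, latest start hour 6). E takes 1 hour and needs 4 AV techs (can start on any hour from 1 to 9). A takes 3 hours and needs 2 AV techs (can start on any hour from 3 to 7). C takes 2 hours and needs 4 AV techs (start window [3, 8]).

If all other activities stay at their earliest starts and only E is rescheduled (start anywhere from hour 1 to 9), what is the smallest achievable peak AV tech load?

E@1: h1:11  h2:7  h3:6  h4:6  h5:2  h6:0  h7:0  h8:0  h9:0 → peak 11
E@2: h1:7  h2:11  h3:6  h4:6  h5:2  h6:0  h7:0  h8:0  h9:0 → peak 11
E@3: h1:7  h2:7  h3:10  h4:6  h5:2  h6:0  h7:0  h8:0  h9:0 → peak 10
E@4: h1:7  h2:7  h3:6  h4:10  h5:2  h6:0  h7:0  h8:0  h9:0 → peak 10
E@5: h1:7  h2:7  h3:6  h4:6  h5:6  h6:0  h7:0  h8:0  h9:0 → peak 7
E@6: h1:7  h2:7  h3:6  h4:6  h5:2  h6:4  h7:0  h8:0  h9:0 → peak 7
E@7: h1:7  h2:7  h3:6  h4:6  h5:2  h6:0  h7:4  h8:0  h9:0 → peak 7
E@8: h1:7  h2:7  h3:6  h4:6  h5:2  h6:0  h7:0  h8:4  h9:0 → peak 7
E@9: h1:7  h2:7  h3:6  h4:6  h5:2  h6:0  h7:0  h8:0  h9:4 → peak 7
Best is E@5, peak 7.

7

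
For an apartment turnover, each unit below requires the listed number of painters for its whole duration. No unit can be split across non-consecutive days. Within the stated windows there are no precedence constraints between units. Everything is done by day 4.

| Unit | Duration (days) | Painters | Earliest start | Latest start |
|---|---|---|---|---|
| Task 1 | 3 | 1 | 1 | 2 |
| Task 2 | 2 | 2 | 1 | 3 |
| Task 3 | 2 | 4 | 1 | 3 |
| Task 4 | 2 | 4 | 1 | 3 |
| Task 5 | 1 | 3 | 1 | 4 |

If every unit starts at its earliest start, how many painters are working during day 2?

11

At early start, day 2 has: Task 1, Task 2, Task 3, Task 4.
Demand: 1 + 2 + 4 + 4 = 11.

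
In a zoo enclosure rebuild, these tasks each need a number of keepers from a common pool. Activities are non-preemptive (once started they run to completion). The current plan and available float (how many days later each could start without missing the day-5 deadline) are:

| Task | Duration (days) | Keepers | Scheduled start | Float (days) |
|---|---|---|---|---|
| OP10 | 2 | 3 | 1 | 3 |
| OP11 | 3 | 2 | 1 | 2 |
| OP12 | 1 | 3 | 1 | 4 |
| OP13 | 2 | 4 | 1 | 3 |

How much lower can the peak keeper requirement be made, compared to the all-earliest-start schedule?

Early-start peak: d1:12  d2:9  d3:2  d4:0  d5:0 ⇒ 12.
Leveled (OP10@1, OP11@1, OP12@3, OP13@4): d1:5  d2:5  d3:5  d4:4  d5:4 ⇒ 5.
Reduction 12 − 5 = 7.

7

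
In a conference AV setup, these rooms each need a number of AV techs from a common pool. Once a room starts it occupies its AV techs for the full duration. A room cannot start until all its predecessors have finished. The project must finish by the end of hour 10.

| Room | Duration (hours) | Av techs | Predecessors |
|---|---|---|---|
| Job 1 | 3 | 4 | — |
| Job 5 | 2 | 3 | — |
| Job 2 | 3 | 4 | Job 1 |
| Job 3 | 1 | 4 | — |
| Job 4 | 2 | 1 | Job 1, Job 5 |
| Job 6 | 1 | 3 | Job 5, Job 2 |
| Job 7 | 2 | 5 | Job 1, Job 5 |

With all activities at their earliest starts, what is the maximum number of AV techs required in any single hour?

Early-start schedule: Job 1@1, Job 5@1, Job 2@4, Job 3@1, Job 4@4, Job 6@7, Job 7@4.
Load per hour: hour 1: 11, hour 2: 7, hour 3: 4, hour 4: 10, hour 5: 10, hour 6: 4, hour 7: 3, hour 8: 0, hour 9: 0, hour 10: 0.
Peak is 11.

11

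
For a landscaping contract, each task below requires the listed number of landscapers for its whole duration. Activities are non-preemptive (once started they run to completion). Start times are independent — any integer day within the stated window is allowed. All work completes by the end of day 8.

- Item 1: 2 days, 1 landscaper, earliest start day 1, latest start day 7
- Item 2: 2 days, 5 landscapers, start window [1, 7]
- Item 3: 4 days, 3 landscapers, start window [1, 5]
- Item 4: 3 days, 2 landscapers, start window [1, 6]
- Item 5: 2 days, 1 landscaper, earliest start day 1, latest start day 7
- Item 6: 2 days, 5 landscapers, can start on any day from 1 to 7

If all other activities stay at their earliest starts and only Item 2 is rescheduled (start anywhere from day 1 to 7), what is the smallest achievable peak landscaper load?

Item 2@1: d1:17  d2:17  d3:5  d4:3  d5:0  d6:0  d7:0  d8:0 → peak 17
Item 2@2: d1:12  d2:17  d3:10  d4:3  d5:0  d6:0  d7:0  d8:0 → peak 17
Item 2@3: d1:12  d2:12  d3:10  d4:8  d5:0  d6:0  d7:0  d8:0 → peak 12
Item 2@4: d1:12  d2:12  d3:5  d4:8  d5:5  d6:0  d7:0  d8:0 → peak 12
Item 2@5: d1:12  d2:12  d3:5  d4:3  d5:5  d6:5  d7:0  d8:0 → peak 12
Item 2@6: d1:12  d2:12  d3:5  d4:3  d5:0  d6:5  d7:5  d8:0 → peak 12
Item 2@7: d1:12  d2:12  d3:5  d4:3  d5:0  d6:0  d7:5  d8:5 → peak 12
Best is Item 2@3, peak 12.

12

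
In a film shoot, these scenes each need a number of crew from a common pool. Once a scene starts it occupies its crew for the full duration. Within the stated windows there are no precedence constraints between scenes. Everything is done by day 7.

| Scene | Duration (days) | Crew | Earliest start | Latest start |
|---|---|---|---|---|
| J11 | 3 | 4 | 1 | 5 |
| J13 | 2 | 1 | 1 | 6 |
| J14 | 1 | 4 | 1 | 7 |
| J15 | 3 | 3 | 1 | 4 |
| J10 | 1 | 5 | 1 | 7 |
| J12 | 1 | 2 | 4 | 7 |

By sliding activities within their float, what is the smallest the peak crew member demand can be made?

Early-start (J11@1, J13@1, J14@1, J15@1, J10@1, J12@4) gives peak 17: d1:17  d2:8  d3:7  d4:2  d5:0  d6:0  d7:0.
Shift J14→4, J15→3, J10→6, J12→5.
Schedule J11@1, J13@1, J14@4, J15@3, J10@6, J12@5: d1:5  d2:5  d3:7  d4:7  d5:5  d6:5  d7:0 — peak 7.

7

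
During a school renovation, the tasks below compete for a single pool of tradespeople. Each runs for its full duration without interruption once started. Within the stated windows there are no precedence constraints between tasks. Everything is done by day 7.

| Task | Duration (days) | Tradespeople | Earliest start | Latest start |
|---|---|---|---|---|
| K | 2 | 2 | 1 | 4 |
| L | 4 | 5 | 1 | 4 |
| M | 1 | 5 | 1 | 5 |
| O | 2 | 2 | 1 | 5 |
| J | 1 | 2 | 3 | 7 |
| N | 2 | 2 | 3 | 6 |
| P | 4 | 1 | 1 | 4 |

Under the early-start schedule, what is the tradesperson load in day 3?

At early start, day 3 has: L, J, N, P.
Demand: 5 + 2 + 2 + 1 = 10.

10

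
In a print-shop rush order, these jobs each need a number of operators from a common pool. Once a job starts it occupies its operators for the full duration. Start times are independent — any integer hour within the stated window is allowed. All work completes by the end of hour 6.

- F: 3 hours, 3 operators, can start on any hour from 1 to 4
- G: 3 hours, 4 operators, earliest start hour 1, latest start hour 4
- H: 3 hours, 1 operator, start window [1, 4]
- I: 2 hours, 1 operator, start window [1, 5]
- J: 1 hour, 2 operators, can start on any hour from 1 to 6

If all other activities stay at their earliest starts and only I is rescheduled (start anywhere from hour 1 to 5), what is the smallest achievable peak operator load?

10

I@1: h1:11  h2:9  h3:8  h4:0  h5:0  h6:0 → peak 11
I@2: h1:10  h2:9  h3:9  h4:0  h5:0  h6:0 → peak 10
I@3: h1:10  h2:8  h3:9  h4:1  h5:0  h6:0 → peak 10
I@4: h1:10  h2:8  h3:8  h4:1  h5:1  h6:0 → peak 10
I@5: h1:10  h2:8  h3:8  h4:0  h5:1  h6:1 → peak 10
Best is I@2, peak 10.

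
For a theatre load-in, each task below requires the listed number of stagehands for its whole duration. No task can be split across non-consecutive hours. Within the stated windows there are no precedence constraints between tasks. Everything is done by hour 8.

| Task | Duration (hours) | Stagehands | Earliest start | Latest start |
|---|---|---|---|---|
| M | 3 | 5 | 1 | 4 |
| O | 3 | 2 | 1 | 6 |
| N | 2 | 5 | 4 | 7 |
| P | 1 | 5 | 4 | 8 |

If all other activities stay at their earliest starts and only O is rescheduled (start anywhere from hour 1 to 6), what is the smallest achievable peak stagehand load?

10

O@1: h1:7  h2:7  h3:7  h4:10  h5:5  h6:0  h7:0  h8:0 → peak 10
O@2: h1:5  h2:7  h3:7  h4:12  h5:5  h6:0  h7:0  h8:0 → peak 12
O@3: h1:5  h2:5  h3:7  h4:12  h5:7  h6:0  h7:0  h8:0 → peak 12
O@4: h1:5  h2:5  h3:5  h4:12  h5:7  h6:2  h7:0  h8:0 → peak 12
O@5: h1:5  h2:5  h3:5  h4:10  h5:7  h6:2  h7:2  h8:0 → peak 10
O@6: h1:5  h2:5  h3:5  h4:10  h5:5  h6:2  h7:2  h8:2 → peak 10
Best is O@1, peak 10.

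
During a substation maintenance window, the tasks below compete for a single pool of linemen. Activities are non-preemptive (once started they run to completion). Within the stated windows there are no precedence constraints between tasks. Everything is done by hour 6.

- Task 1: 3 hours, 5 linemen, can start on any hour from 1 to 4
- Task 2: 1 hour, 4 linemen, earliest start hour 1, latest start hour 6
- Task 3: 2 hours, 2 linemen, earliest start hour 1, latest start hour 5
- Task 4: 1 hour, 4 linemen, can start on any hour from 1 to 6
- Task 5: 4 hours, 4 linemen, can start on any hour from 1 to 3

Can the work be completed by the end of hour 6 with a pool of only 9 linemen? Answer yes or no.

yes

Schedule Task 1@1, Task 2@1, Task 3@4, Task 4@2, Task 5@3: h1:9  h2:9  h3:9  h4:6  h5:6  h6:4 — peak 9 ≤ 9.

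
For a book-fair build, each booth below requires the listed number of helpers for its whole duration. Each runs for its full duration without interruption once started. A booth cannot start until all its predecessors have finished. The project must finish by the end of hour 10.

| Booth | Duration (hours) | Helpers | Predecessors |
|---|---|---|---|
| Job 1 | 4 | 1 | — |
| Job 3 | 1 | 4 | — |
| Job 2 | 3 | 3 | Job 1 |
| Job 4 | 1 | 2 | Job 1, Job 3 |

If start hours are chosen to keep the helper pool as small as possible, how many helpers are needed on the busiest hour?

Early-start (Job 1@1, Job 3@1, Job 2@5, Job 4@5) gives peak 5: h1:5  h2:1  h3:1  h4:1  h5:5  h6:3  h7:3  h8:0  h9:0  h10:0.
Shift Job 3→5, Job 2→6, Job 4→9.
Schedule Job 1@1, Job 3@5, Job 2@6, Job 4@9: h1:1  h2:1  h3:1  h4:1  h5:4  h6:3  h7:3  h8:3  h9:2  h10:0 — peak 4.

4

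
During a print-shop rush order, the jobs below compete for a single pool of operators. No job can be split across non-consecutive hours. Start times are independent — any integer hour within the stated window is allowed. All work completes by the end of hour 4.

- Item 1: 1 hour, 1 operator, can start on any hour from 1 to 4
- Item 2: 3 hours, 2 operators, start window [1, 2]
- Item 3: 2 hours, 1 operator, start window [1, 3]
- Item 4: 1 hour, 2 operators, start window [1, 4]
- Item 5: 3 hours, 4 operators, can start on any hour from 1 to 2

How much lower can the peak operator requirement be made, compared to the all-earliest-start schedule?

Early-start peak: h1:10  h2:7  h3:6  h4:0 ⇒ 10.
Leveled (Item 1@1, Item 2@1, Item 3@1, Item 4@1, Item 5@2): h1:6  h2:7  h3:6  h4:4 ⇒ 7.
Reduction 10 − 7 = 3.

3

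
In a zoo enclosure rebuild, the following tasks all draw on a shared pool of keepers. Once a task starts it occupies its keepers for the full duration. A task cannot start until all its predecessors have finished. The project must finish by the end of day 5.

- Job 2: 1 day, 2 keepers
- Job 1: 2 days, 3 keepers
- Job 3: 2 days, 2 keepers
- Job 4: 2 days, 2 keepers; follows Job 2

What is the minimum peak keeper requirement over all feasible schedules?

Early-start (Job 2@1, Job 1@1, Job 3@1, Job 4@2) gives peak 7: d1:7  d2:7  d3:2  d4:0  d5:0.
Shift Job 1→2, Job 3→4, Job 4→4.
Schedule Job 2@1, Job 1@2, Job 3@4, Job 4@4: d1:2  d2:3  d3:3  d4:4  d5:4 — peak 4.
Total keeper-days = 16 over 5 days ⇒ peak ≥ ⌈16/5⌉ = 4, so 4 is optimal.

4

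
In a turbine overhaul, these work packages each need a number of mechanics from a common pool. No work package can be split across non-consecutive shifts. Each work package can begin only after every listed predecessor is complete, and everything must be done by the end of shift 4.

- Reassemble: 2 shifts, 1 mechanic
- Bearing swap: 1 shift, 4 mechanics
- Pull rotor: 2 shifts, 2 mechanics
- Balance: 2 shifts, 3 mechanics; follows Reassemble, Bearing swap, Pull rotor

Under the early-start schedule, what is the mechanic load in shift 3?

3

At early start, shift 3 has: Balance.
Demand: 3 = 3.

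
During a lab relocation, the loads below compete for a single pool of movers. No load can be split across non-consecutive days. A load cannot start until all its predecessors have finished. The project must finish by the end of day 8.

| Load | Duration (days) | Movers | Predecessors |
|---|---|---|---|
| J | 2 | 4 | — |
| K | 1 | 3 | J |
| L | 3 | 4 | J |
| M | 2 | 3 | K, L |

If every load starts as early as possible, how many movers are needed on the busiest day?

7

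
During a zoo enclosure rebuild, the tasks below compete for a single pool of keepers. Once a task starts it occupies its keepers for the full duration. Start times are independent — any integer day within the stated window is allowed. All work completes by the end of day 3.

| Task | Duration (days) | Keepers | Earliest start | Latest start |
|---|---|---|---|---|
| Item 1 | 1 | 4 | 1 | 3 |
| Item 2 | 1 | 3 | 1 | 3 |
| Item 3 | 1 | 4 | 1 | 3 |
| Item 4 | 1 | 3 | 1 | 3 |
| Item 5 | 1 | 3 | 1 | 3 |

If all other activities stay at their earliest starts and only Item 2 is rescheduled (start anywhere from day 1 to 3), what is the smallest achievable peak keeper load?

14

Item 2@1: d1:17  d2:0  d3:0 → peak 17
Item 2@2: d1:14  d2:3  d3:0 → peak 14
Item 2@3: d1:14  d2:0  d3:3 → peak 14
Best is Item 2@2, peak 14.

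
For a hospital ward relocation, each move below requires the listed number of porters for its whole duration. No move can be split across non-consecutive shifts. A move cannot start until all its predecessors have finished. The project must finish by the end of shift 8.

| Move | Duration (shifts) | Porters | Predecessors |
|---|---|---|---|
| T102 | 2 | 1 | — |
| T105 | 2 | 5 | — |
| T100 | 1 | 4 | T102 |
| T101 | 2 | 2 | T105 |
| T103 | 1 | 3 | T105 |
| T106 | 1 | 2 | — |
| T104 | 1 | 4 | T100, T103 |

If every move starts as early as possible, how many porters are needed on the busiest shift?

9

Early-start schedule: T102@1, T105@1, T100@3, T101@3, T103@3, T106@1, T104@4.
Load per shift: shift 1: 8, shift 2: 6, shift 3: 9, shift 4: 6, shift 5: 0, shift 6: 0, shift 7: 0, shift 8: 0.
Peak is 9.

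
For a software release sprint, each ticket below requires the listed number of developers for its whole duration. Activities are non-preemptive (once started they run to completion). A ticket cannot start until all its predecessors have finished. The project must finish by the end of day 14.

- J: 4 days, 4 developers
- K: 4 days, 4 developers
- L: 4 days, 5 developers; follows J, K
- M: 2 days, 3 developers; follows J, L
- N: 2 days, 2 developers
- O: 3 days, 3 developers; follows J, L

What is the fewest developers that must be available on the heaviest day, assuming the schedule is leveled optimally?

8

Early-start (J@1, K@1, L@5, M@9, N@1, O@9) gives peak 10: d1:10  d2:10  d3:8  d4:8  d5:5  d6:5  d7:5  d8:5  d9:6  d10:6  d11:3  d12:0  d13:0  d14:0.
Shift N→5.
Schedule J@1, K@1, L@5, M@9, N@5, O@9: d1:8  d2:8  d3:8  d4:8  d5:7  d6:7  d7:5  d8:5  d9:6  d10:6  d11:3  d12:0  d13:0  d14:0 — peak 8.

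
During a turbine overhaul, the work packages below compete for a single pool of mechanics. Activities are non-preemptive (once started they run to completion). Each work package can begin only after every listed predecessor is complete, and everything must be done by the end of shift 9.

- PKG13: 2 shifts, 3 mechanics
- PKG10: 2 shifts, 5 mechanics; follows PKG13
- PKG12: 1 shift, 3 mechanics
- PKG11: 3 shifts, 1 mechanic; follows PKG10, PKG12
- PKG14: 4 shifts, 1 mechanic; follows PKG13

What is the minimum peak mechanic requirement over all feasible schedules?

Early-start (PKG13@1, PKG10@3, PKG12@1, PKG11@5, PKG14@3) gives peak 6: s1:6  s2:3  s3:6  s4:6  s5:2  s6:2  s7:1  s8:0  s9:0.
Shift PKG12→5, PKG11→6, PKG14→5.
Schedule PKG13@1, PKG10@3, PKG12@5, PKG11@6, PKG14@5: s1:3  s2:3  s3:5  s4:5  s5:4  s6:2  s7:2  s8:2  s9:0 — peak 5.

5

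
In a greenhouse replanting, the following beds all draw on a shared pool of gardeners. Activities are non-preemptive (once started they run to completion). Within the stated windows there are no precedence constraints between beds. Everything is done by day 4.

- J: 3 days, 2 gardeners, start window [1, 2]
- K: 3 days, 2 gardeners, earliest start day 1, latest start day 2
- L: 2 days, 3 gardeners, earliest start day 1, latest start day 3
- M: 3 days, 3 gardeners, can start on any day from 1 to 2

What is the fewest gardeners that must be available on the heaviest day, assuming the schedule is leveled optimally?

10

Schedule J@1, K@1, L@1, M@1: d1:10  d2:10  d3:7  d4:0 — peak 10.
No arrangement of the 24 feasible schedules does better.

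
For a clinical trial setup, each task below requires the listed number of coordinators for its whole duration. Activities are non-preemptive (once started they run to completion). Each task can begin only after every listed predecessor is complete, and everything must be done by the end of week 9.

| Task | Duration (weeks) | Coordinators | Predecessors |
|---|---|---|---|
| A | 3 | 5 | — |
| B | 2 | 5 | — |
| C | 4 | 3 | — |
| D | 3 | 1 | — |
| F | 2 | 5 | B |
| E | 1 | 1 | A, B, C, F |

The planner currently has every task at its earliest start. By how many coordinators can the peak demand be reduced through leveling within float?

6

Early-start peak: w1:14  w2:14  w3:14  w4:8  w5:1  w6:0  w7:0  w8:0  w9:0 ⇒ 14.
Leveled (A@1, B@4, C@1, D@5, F@6, E@8): w1:8  w2:8  w3:8  w4:8  w5:6  w6:6  w7:6  w8:1  w9:0 ⇒ 8.
Reduction 14 − 8 = 6.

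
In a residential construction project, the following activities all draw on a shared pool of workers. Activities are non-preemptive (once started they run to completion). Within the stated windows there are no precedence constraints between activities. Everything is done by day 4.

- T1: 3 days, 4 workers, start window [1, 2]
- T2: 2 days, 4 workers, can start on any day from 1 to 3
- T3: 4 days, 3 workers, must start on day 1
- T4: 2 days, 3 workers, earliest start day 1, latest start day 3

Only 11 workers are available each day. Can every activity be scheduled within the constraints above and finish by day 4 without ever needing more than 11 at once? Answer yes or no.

yes

Schedule T1@1, T2@1, T3@1, T4@3: d1:11  d2:11  d3:10  d4:6 — peak 11 ≤ 11.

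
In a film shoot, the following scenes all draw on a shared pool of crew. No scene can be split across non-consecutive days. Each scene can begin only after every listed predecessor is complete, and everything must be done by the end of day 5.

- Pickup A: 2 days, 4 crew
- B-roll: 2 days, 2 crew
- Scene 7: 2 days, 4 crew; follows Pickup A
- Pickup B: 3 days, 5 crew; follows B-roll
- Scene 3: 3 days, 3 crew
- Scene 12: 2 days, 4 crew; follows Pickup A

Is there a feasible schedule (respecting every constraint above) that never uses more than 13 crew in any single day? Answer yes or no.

yes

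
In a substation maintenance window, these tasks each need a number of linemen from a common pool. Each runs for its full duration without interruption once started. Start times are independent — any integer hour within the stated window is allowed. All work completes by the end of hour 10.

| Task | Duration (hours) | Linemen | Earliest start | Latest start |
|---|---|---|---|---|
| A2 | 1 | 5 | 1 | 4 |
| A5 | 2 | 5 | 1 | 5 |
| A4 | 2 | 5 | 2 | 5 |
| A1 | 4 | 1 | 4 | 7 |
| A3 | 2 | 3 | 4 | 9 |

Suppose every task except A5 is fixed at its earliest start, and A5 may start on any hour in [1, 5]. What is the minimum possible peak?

A5@1: h1:10  h2:10  h3:5  h4:4  h5:4  h6:1  h7:1  h8:0  h9:0  h10:0 → peak 10
A5@2: h1:5  h2:10  h3:10  h4:4  h5:4  h6:1  h7:1  h8:0  h9:0  h10:0 → peak 10
A5@3: h1:5  h2:5  h3:10  h4:9  h5:4  h6:1  h7:1  h8:0  h9:0  h10:0 → peak 10
A5@4: h1:5  h2:5  h3:5  h4:9  h5:9  h6:1  h7:1  h8:0  h9:0  h10:0 → peak 9
A5@5: h1:5  h2:5  h3:5  h4:4  h5:9  h6:6  h7:1  h8:0  h9:0  h10:0 → peak 9
Best is A5@4, peak 9.

9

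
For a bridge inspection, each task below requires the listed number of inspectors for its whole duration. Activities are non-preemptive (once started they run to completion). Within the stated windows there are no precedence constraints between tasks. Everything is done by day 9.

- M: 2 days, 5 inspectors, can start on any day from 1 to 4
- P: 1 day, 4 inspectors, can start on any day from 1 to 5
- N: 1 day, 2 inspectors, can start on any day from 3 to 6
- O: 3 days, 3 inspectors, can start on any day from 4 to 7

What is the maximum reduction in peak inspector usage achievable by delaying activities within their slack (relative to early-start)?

Early-start peak: d1:9  d2:5  d3:2  d4:3  d5:3  d6:3  d7:0  d8:0  d9:0 ⇒ 9.
Leveled (M@1, P@3, N@4, O@4): d1:5  d2:5  d3:4  d4:5  d5:3  d6:3  d7:0  d8:0  d9:0 ⇒ 5.
Reduction 9 − 5 = 4.

4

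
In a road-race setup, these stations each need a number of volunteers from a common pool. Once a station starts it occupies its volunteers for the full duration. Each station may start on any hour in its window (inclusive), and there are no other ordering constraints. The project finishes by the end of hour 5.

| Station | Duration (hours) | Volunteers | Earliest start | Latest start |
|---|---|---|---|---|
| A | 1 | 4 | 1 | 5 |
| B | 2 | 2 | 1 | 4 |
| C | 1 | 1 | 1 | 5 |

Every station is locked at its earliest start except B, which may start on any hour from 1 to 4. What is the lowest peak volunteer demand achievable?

B@1: h1:7  h2:2  h3:0  h4:0  h5:0 → peak 7
B@2: h1:5  h2:2  h3:2  h4:0  h5:0 → peak 5
B@3: h1:5  h2:0  h3:2  h4:2  h5:0 → peak 5
B@4: h1:5  h2:0  h3:0  h4:2  h5:2 → peak 5
Best is B@2, peak 5.

5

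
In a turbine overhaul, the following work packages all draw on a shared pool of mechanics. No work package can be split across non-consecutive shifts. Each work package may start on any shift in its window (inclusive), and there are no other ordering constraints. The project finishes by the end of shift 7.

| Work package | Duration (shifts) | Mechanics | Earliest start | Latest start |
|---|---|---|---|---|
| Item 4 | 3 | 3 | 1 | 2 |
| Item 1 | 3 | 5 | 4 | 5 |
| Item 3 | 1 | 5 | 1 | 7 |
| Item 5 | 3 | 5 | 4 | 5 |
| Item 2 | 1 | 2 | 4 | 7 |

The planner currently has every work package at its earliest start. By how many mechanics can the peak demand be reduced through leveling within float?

Early-start peak: s1:8  s2:3  s3:3  s4:12  s5:10  s6:10  s7:0 ⇒ 12.
Leveled (Item 4@1, Item 1@4, Item 3@1, Item 5@4, Item 2@7): s1:8  s2:3  s3:3  s4:10  s5:10  s6:10  s7:2 ⇒ 10.
Reduction 12 − 10 = 2.

2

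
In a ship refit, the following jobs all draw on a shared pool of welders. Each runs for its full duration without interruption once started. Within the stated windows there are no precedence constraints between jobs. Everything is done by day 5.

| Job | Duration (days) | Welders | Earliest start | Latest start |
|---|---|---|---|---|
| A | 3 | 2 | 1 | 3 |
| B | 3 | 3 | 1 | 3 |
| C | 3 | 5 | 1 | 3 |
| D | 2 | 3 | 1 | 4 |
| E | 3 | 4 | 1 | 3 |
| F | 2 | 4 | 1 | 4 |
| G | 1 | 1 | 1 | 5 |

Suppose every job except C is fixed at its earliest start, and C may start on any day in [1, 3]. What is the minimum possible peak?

17

C@1: d1:22  d2:21  d3:14  d4:0  d5:0 → peak 22
C@2: d1:17  d2:21  d3:14  d4:5  d5:0 → peak 21
C@3: d1:17  d2:16  d3:14  d4:5  d5:5 → peak 17
Best is C@3, peak 17.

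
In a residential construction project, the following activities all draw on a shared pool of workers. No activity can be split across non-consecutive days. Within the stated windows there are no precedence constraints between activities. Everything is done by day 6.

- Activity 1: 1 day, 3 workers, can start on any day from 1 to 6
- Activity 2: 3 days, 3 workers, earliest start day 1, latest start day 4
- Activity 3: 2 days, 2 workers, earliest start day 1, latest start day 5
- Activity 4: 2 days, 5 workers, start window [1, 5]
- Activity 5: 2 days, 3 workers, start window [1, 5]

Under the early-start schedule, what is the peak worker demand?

16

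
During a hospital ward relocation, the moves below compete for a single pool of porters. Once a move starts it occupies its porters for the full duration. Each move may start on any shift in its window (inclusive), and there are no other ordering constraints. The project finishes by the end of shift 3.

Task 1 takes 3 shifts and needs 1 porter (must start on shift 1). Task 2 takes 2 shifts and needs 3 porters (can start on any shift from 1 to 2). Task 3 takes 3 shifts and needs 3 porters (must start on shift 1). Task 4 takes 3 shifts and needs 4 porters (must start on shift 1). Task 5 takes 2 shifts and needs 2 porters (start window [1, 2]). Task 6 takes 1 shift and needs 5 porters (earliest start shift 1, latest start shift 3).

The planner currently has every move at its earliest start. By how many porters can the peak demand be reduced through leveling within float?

5

Early-start peak: s1:18  s2:13  s3:8 ⇒ 18.
Leveled (Task 1@1, Task 2@1, Task 3@1, Task 4@1, Task 5@1, Task 6@3): s1:13  s2:13  s3:13 ⇒ 13.
Reduction 18 − 13 = 5.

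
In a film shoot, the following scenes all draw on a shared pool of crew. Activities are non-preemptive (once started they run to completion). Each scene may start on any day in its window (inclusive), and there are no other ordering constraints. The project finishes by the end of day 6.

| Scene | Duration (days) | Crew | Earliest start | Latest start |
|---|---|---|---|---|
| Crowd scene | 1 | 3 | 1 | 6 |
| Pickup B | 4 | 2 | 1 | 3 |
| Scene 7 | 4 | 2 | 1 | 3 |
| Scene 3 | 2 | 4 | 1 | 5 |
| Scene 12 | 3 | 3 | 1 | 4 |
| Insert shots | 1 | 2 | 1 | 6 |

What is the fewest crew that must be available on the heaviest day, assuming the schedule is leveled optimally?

7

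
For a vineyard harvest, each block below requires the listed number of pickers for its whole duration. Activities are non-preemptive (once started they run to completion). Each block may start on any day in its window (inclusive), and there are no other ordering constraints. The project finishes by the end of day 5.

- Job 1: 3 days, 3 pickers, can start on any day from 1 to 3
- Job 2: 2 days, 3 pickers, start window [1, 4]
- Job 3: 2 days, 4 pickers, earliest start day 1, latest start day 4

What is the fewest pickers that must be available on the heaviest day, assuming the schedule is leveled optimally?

6

Early-start (Job 1@1, Job 2@1, Job 3@1) gives peak 10: d1:10  d2:10  d3:3  d4:0  d5:0.
Shift Job 3→4.
Schedule Job 1@1, Job 2@1, Job 3@4: d1:6  d2:6  d3:3  d4:4  d5:4 — peak 6.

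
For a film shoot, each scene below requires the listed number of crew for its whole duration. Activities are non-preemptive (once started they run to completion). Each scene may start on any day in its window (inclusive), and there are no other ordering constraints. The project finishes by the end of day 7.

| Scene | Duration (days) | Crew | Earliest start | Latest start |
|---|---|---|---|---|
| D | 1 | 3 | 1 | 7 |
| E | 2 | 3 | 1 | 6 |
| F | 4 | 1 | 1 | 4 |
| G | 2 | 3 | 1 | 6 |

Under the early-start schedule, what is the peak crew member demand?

Early-start schedule: D@1, E@1, F@1, G@1.
Load per day: day 1: 10, day 2: 7, day 3: 1, day 4: 1, day 5: 0, day 6: 0, day 7: 0.
Peak is 10.

10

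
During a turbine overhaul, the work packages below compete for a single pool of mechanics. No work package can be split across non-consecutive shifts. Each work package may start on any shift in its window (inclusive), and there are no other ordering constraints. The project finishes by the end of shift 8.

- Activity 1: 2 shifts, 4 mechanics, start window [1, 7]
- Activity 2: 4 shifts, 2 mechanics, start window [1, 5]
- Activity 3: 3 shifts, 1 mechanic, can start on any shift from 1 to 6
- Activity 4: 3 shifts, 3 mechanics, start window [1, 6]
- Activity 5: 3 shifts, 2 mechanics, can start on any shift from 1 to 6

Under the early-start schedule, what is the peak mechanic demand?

Early-start schedule: Activity 1@1, Activity 2@1, Activity 3@1, Activity 4@1, Activity 5@1.
Load per shift: shift 1: 12, shift 2: 12, shift 3: 8, shift 4: 2, shift 5: 0, shift 6: 0, shift 7: 0, shift 8: 0.
Peak is 12.

12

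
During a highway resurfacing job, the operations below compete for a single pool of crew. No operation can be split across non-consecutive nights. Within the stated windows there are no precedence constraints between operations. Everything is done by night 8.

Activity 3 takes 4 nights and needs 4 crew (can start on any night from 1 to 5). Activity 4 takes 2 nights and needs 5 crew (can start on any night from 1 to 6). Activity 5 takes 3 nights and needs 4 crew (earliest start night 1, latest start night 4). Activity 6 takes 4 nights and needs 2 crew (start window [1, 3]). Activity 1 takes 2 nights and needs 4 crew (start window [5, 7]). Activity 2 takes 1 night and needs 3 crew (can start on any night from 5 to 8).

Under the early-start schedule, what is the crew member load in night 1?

15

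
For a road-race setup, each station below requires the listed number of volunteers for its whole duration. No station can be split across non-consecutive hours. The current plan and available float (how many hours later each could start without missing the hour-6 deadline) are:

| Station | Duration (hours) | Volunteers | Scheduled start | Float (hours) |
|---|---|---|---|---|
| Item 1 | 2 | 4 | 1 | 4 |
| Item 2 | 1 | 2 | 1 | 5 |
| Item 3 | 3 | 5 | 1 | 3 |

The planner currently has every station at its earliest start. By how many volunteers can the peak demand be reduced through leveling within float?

Early-start peak: h1:11  h2:9  h3:5  h4:0  h5:0  h6:0 ⇒ 11.
Leveled (Item 1@1, Item 2@3, Item 3@4): h1:4  h2:4  h3:2  h4:5  h5:5  h6:5 ⇒ 5.
Reduction 11 − 5 = 6.

6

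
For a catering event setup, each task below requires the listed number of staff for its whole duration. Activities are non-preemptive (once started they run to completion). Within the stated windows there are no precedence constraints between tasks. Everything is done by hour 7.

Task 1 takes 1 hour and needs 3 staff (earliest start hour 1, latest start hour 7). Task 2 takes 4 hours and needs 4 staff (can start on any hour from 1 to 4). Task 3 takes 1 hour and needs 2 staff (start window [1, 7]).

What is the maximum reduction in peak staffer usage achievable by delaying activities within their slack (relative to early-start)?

Early-start peak: h1:9  h2:4  h3:4  h4:4  h5:0  h6:0  h7:0 ⇒ 9.
Leveled (Task 1@1, Task 2@2, Task 3@6): h1:3  h2:4  h3:4  h4:4  h5:4  h6:2  h7:0 ⇒ 4.
Reduction 9 − 4 = 5.

5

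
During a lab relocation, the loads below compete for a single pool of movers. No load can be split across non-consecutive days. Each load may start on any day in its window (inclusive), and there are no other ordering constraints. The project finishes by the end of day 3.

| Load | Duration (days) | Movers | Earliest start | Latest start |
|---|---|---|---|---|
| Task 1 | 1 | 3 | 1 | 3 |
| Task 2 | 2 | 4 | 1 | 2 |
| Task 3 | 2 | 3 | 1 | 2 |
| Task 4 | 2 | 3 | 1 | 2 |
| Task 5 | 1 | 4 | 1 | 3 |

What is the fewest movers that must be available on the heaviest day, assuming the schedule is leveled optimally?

10

Early-start (Task 1@1, Task 2@1, Task 3@1, Task 4@1, Task 5@1) gives peak 17: d1:17  d2:10  d3:0.
Shift Task 4→2, Task 5→3.
Schedule Task 1@1, Task 2@1, Task 3@1, Task 4@2, Task 5@3: d1:10  d2:10  d3:7 — peak 10.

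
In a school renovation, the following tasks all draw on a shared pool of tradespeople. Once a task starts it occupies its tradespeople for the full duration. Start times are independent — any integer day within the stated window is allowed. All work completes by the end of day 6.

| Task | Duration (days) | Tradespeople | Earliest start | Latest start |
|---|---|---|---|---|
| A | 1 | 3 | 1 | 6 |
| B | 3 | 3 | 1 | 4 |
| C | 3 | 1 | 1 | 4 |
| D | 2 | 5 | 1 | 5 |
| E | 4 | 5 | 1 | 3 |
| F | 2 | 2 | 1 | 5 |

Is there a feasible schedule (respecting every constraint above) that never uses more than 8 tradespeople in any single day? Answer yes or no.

Total tradesperson-days = 49; over 6 days the average is 49/6 > 8, so some day must exceed 8.

no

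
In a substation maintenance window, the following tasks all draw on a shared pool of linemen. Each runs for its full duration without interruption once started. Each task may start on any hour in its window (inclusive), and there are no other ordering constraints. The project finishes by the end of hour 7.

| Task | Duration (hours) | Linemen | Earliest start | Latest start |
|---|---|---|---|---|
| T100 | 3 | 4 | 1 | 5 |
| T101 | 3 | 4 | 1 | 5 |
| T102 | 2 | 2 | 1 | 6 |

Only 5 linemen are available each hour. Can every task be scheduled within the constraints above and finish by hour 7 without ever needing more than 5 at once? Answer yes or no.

The minimum achievable peak is 6; 5 < 6, so no feasible schedule stays within the cap.

no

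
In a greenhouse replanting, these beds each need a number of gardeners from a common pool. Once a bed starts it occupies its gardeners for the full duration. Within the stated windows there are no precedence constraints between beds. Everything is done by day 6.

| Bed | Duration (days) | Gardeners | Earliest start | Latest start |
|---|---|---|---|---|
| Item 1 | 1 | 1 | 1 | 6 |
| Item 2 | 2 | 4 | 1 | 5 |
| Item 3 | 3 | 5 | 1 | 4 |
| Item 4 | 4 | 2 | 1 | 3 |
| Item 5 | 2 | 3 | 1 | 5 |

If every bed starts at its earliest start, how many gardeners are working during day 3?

7

At early start, day 3 has: Item 3, Item 4.
Demand: 5 + 2 = 7.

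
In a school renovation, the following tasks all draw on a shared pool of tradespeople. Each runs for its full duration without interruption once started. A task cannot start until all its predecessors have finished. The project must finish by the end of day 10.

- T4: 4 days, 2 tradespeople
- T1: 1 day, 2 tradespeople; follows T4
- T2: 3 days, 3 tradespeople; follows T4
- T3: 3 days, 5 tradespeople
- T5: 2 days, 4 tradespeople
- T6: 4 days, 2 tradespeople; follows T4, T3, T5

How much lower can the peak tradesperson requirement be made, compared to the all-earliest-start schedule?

4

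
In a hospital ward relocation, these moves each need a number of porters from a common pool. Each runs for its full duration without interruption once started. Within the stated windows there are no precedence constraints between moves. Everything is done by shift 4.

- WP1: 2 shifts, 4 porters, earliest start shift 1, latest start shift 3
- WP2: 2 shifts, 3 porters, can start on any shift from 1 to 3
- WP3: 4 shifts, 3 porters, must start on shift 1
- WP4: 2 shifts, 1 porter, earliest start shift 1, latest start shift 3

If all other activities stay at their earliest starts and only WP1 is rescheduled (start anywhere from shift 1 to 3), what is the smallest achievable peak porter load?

7

WP1@1: s1:11  s2:11  s3:3  s4:3 → peak 11
WP1@2: s1:7  s2:11  s3:7  s4:3 → peak 11
WP1@3: s1:7  s2:7  s3:7  s4:7 → peak 7
Best is WP1@3, peak 7.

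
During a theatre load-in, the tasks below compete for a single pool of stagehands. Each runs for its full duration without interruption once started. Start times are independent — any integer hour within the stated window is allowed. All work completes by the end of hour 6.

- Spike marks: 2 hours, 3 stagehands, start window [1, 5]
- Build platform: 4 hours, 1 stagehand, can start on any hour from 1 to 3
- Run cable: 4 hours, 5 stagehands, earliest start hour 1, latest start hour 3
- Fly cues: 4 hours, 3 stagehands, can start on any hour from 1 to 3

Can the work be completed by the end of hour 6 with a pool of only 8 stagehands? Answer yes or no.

no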